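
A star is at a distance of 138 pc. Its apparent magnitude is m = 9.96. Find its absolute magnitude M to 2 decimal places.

M ≈ 4.26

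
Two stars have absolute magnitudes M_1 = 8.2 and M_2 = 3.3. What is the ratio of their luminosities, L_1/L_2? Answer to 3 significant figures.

ΔM = M_1 − M_2 = 4.9
L_1/L_2 = 10^(−0.4 ΔM) = 10^-1.960 = 0.01096

L_1/L_2 ≈ 0.0110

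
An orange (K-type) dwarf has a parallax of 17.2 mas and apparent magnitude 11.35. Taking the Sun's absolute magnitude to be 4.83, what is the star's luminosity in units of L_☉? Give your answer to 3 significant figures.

d = 1/p = 1000/17.2 mas = 58.14 pc
M = m − 5 log₁₀ d + 5 = 11.35 − 5·1.7645 + 5 = 7.528
M − M_☉ = 7.528 − 4.83 = 2.698
L/L_☉ = 10^(−0.4 × 2.698) = 0.08336

L/L_☉ ≈ 0.0834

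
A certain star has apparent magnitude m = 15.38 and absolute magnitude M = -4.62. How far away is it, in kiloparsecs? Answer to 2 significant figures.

d ≈ 100 kpc

μ = m − M = 20.000
m − M = 5 log₁₀ d − 5
log₁₀ d = (m − M)/5 + 1 = 5.0000
d = 10^5.0000 = 100000 pc
= 100.0 kpc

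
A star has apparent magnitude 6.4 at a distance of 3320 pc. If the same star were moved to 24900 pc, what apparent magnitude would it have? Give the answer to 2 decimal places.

m ≈ 10.78

Flux ∝ 1/d², so Δm = 5 log₁₀(d₂/d₁) = 5 log₁₀(24900/3320) = 4.375
m₂ = m₁ + Δm = 6.4 + (4.375) = 10.775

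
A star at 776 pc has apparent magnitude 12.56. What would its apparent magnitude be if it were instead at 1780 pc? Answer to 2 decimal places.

Flux ∝ 1/d², so Δm = 5 log₁₀(d₂/d₁) = 5 log₁₀(1780/776) = 1.803
m₂ = m₁ + Δm = 12.56 + (1.803) = 14.363

m ≈ 14.36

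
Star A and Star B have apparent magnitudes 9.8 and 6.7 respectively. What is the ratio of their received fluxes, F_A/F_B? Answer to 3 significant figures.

F_A/F_B ≈ 0.0575

Magnitude difference = 3.1
Flux ratio = 10^(−0.4 Δm) = 10^(−0.4 × 3.1) = 10^-1.240 = 0.05754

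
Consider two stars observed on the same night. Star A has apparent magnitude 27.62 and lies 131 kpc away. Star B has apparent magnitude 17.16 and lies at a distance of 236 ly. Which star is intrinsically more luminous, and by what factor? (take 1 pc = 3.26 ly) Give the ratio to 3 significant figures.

Star A: d = 131 kpc = 131000 pc
Star A: M = m − 5 log₁₀ d + 5 = 27.62 − 5·5.1173 + 5 = 7.034
Star B: d = 236 ly / 3.26 = 72.39 pc
Star B: M = m − 5 log₁₀ d + 5 = 17.16 − 5·1.8597 + 5 = 12.862
ΔM = M_A − M_B = 7.034 − (12.862) = -5.828; smaller M is more luminous → Star A.
L ratio = 10^(0.4 |ΔM|) = 10^2.331 = 214.4

Star A is more luminous, by a factor of 214.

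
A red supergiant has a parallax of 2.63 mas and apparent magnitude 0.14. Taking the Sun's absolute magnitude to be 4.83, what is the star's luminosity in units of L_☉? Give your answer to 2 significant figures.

L/L_☉ ≈ 110000

d = 1/p = 1000/2.63 mas = 380.2 pc
M = m − 5 log₁₀ d + 5 = 0.14 − 5·2.5800 + 5 = -7.760
M − M_☉ = -7.760 − 4.83 = -12.590
L/L_☉ = 10^(−0.4 × -12.590) = 108700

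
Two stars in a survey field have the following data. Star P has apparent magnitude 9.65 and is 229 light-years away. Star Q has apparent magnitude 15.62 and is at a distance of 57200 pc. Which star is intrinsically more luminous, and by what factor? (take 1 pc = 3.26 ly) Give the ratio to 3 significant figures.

Star P: d = 229 ly / 3.26 = 70.25 pc
Star P: M = m − 5 log₁₀ d + 5 = 9.65 − 5·1.8466 + 5 = 5.417
Star Q: M = m − 5 log₁₀ d + 5 = 15.62 − 5·4.7574 + 5 = -3.167
ΔM = M_P − M_Q = 5.417 − (-3.167) = 8.584; smaller M is more luminous → Star Q.
L ratio = 10^(0.4 |ΔM|) = 10^3.434 = 2714

Star Q is more luminous, by a factor of 2710.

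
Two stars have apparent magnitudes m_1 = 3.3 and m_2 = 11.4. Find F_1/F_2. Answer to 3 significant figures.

F_1/F_2 ≈ 1740

Magnitude difference = -8.1
Flux ratio = 10^(−0.4 Δm) = 10^(−0.4 × -8.1) = 10^3.240 = 1738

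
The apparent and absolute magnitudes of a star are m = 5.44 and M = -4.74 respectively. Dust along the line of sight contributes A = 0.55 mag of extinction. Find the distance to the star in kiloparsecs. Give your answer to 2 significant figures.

m − M = 5 log₁₀(d/10 pc) + A  ⇒  5.44 − (-4.74) − 0.55 = 5 log₁₀(d/10)
9.630 = 5 log₁₀(d/10)
log₁₀ d = (m − M − A)/5 + 1 = 2.9260
d = 10^2.9260 = 843.3 pc
= 0.8433 kpc

d ≈ 0.84 kpc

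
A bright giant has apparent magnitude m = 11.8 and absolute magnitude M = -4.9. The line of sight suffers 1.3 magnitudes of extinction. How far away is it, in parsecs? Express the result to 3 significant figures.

d ≈ 12000 pc

m − M = 5 log₁₀(d/10 pc) + A  ⇒  11.8 − (-4.9) − 1.3 = 5 log₁₀(d/10)
15.400 = 5 log₁₀(d/10)
log₁₀ d = (m − M − A)/5 + 1 = 4.0800
d = 10^4.0800 = 12020 pc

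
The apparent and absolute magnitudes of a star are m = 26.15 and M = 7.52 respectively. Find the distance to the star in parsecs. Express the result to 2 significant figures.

d ≈ 53000 pc

Distance modulus: m − M = 26.15 − (7.52) = 18.630
m − M = 5 log₁₀ d − 5
log₁₀ d = (m − M)/5 + 1 = 4.7260
d = 10^4.7260 = 53210 pc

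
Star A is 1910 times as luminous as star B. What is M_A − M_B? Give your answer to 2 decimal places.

Pogson: ΔM = −2.5 log₁₀(ratio) = −2.5 log₁₀(1910) = −2.5 × 3.2810 = -8.203
Star A is brighter, so it has the smaller magnitude: the difference is negative.

M_A − M_B ≈ -8.20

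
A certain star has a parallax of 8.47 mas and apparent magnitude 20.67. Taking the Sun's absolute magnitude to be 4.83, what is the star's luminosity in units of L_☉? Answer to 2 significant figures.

L/L_☉ ≈ 6.4×10^-5

d = 1/p = 1000/8.47 mas = 118.1 pc
M = m − 5 log₁₀ d + 5 = 20.67 − 5·2.0721 + 5 = 15.309
M − M_☉ = 15.309 − 4.83 = 10.479
L/L_☉ = 10^(−0.4 × 10.479) = 6.430×10^-5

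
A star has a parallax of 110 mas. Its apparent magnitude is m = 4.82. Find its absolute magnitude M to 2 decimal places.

M ≈ 5.03

p = 110 mas = 0.110″ → d = 1/p = 9.091 pc
5 log₁₀(d/10 pc) = 5 log₁₀(9.091) − 5 = -0.207
M = m − 5 log₁₀(d/10) = 4.82 + 0.207 = 5.027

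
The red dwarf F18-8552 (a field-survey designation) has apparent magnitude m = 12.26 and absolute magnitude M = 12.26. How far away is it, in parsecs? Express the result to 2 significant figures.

d ≈ 10 pc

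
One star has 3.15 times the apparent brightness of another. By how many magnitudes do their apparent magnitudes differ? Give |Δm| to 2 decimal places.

|Δm| ≈ 1.25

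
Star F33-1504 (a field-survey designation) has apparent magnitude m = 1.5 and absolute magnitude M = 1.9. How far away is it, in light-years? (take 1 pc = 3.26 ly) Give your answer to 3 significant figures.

d ≈ 27.1 ly

Distance modulus: m − M = 1.5 − (1.9) = -0.400
m − M = 5 log₁₀ d − 5
log₁₀ d = (m − M)/5 + 1 = 0.9200
d = 10^0.9200 = 8.318 pc
= 27.12 ly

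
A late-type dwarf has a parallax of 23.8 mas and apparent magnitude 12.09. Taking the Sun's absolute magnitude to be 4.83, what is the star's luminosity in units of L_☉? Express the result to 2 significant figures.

d = 1/p = 1000/23.8 mas = 42.02 pc
M = m − 5 log₁₀ d + 5 = 12.09 − 5·1.6234 + 5 = 8.973
M − M_☉ = 8.973 − 4.83 = 4.143
L/L_☉ = 10^(−0.4 × 4.143) = 0.02202

L/L_☉ ≈ 0.022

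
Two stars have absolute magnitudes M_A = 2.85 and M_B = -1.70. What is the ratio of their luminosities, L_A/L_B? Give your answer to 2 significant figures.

L_A/L_B ≈ 0.015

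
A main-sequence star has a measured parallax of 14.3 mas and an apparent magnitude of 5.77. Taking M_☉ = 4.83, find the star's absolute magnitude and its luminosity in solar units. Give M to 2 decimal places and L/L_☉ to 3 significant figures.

M ≈ 1.55; L/L_☉ ≈ 20.6

d = 1/p = 1000/14.3 mas = 69.93 pc
M = m − 5 log₁₀ d + 5 = 5.77 − 5·1.8447 + 5 = 1.547
M − M_☉ = 1.547 − 4.83 = -3.283
L/L_☉ = 10^(−0.4 × -3.283) = 20.57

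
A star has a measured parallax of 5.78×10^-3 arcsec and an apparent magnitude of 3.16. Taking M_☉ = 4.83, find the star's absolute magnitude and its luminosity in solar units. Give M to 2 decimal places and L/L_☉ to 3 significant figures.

M ≈ -3.03; L/L_☉ ≈ 1390

d = 1/p = 1/5.78×10^-3″ = 173.0 pc
M = m − 5 log₁₀ d + 5 = 3.16 − 5·2.2381 + 5 = -3.030
M − M_☉ = -3.030 − 4.83 = -7.860
L/L_☉ = 10^(−0.4 × -7.860) = 1394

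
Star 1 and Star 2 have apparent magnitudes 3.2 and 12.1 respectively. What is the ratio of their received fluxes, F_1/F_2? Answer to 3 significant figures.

Magnitude difference = -8.9
Flux ratio = 10^(−0.4 Δm) = 10^(−0.4 × -8.9) = 10^3.560 = 3631

F_1/F_2 ≈ 3630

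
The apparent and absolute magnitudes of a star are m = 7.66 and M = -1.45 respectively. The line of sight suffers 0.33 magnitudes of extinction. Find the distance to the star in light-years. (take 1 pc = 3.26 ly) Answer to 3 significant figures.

d ≈ 1860 ly

m − M = 5 log₁₀(d/10 pc) + A  ⇒  7.66 − (-1.45) − 0.33 = 5 log₁₀(d/10)
8.780 = 5 log₁₀(d/10)
log₁₀ d = (m − M − A)/5 + 1 = 2.7560
d = 10^2.7560 = 570.2 pc
= 1859 ly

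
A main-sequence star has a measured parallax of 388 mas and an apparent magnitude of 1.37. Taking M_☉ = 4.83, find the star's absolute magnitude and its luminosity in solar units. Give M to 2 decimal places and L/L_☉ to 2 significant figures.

d = 1/p = 1000/388 mas = 2.577 pc
M = m − 5 log₁₀ d + 5 = 1.37 − 5·0.4112 + 5 = 4.314
M − M_☉ = 4.314 − 4.83 = -0.516
L/L_☉ = 10^(−0.4 × -0.516) = 1.608

M ≈ 4.31; L/L_☉ ≈ 1.6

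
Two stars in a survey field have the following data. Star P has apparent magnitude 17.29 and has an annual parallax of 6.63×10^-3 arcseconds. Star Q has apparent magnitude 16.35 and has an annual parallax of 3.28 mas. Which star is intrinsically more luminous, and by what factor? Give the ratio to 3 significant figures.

Star Q is more luminous, by a factor of 9.71.

Star P: d = 1/p = 1/6.63×10^-3″ = 150.8 pc
Star P: M = m − 5 log₁₀ d + 5 = 17.29 − 5·2.1785 + 5 = 11.398
Star Q: p = 3.28 mas = 3.28×10^-3″ → d = 1/p = 304.9 pc
Star Q: M = m − 5 log₁₀ d + 5 = 16.35 − 5·2.4841 + 5 = 8.929
ΔM = M_P − M_Q = 11.398 − (8.929) = 2.468; smaller M is more luminous → Star Q.
L ratio = 10^(0.4 |ΔM|) = 10^0.987 = 9.711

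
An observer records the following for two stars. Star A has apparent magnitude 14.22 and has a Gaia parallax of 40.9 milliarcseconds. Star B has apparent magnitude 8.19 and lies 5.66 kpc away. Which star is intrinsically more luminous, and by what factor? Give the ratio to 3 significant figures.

Star B is more luminous, by a factor of 1.38×10^7.

Star A: p = 40.9 mas = 0.0409″ → d = 1/p = 24.45 pc
Star A: M = m − 5 log₁₀ d + 5 = 14.22 − 5·1.3883 + 5 = 12.279
Star B: d = 5.66 kpc = 5660 pc
Star B: M = m − 5 log₁₀ d + 5 = 8.19 − 5·3.7528 + 5 = -5.574
ΔM = M_A − M_B = 12.279 − (-5.574) = 17.853; smaller M is more luminous → Star B.
L ratio = 10^(0.4 |ΔM|) = 10^7.141 = 1.384×10^7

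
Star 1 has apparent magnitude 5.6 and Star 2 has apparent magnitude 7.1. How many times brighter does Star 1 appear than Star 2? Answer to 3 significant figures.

3.98

Magnitude difference = -1.5
Flux ratio = 10^(−0.4 Δm) = 10^(−0.4 × -1.5) = 10^0.600 = 3.981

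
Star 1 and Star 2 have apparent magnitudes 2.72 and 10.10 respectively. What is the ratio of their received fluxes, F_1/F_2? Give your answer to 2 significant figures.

Δm = 2.72 − (10.10) = -7.38
Flux ratio = 10^(−0.4 Δm) = 10^(−0.4 × -7.38) = 10^2.952 = 895.4

F_1/F_2 ≈ 900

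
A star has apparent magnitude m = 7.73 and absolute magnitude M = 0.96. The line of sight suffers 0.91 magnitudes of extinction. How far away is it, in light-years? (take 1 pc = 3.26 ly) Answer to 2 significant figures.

d ≈ 480 ly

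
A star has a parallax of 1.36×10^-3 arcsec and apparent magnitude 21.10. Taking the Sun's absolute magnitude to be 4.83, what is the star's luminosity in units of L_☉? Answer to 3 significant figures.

L/L_☉ ≈ 1.68×10^-3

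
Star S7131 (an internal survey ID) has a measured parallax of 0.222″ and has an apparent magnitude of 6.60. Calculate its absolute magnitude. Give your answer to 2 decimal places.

d = 1/p = 1/0.222″ = 4.505 pc
5 log₁₀(d/10 pc) = 5 log₁₀(4.505) − 5 = -1.732
M = m − 5 log₁₀(d/10) = 6.60 + 1.732 = 8.332

M ≈ 8.33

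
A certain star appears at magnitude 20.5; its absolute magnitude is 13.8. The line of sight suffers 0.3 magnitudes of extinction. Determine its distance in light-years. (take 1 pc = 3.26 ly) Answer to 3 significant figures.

d ≈ 621 ly

m − M = 5 log₁₀(d/10 pc) + A  ⇒  20.5 − (13.8) − 0.3 = 5 log₁₀(d/10)
6.400 = 5 log₁₀(d/10)
log₁₀ d = (m − M − A)/5 + 1 = 2.2800
d = 10^2.2800 = 190.5 pc
= 621.2 ly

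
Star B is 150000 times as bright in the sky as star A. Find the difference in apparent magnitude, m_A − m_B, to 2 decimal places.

Pogson: Δm = −2.5 log₁₀(ratio) = −2.5 log₁₀(150000) = −2.5 × 5.1761 = -12.940
Star B is brighter so has the smaller magnitude: m_A − m_B is positive.

m_A − m_B ≈ 12.94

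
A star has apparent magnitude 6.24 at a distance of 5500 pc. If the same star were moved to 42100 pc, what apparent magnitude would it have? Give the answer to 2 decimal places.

m ≈ 10.66

Flux ∝ 1/d², so Δm = 5 log₁₀(d₂/d₁) = 5 log₁₀(42100/5500) = 4.420
m₂ = m₁ + Δm = 6.24 + (4.420) = 10.660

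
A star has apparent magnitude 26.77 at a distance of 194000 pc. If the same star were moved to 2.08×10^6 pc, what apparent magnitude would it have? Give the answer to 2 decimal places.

Flux ∝ 1/d², so Δm = 5 log₁₀(d₂/d₁) = 5 log₁₀(2.08×10^6/194000) = 5.151
m₂ = m₁ + Δm = 26.77 + (5.151) = 31.921

m ≈ 31.92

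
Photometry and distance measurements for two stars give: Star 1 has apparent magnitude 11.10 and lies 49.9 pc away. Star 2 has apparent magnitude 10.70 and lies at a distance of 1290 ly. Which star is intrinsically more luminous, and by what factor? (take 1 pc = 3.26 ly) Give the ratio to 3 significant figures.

Star 2 is more luminous, by a factor of 90.9.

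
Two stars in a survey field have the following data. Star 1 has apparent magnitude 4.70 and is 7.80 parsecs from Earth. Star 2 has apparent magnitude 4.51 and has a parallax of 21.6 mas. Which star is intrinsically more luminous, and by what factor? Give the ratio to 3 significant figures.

Star 1: M = m − 5 log₁₀ d + 5 = 4.70 − 5·0.8921 + 5 = 5.240
Star 2: p = 21.6 mas = 0.0216″ → d = 1/p = 46.30 pc
Star 2: M = m − 5 log₁₀ d + 5 = 4.51 − 5·1.6655 + 5 = 1.182
ΔM = M_1 − M_2 = 5.240 − (1.182) = 4.057; smaller M is more luminous → Star 2.
L ratio = 10^(0.4 |ΔM|) = 10^1.623 = 41.97

Star 2 is more luminous, by a factor of 42.0.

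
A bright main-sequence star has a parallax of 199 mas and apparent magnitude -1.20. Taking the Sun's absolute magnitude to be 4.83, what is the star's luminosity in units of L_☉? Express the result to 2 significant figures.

L/L_☉ ≈ 65

d = 1/p = 1000/199 mas = 5.025 pc
M = m − 5 log₁₀ d + 5 = -1.20 − 5·0.7011 + 5 = 0.294
M − M_☉ = 0.294 − 4.83 = -4.536
L/L_☉ = 10^(−0.4 × -4.536) = 65.21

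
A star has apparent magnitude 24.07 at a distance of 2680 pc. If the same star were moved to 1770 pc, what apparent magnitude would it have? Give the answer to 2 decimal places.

m ≈ 23.17

Flux ∝ 1/d², so Δm = 5 log₁₀(d₂/d₁) = 5 log₁₀(1770/2680) = -0.901
m₂ = m₁ + Δm = 24.07 + (-0.901) = 23.169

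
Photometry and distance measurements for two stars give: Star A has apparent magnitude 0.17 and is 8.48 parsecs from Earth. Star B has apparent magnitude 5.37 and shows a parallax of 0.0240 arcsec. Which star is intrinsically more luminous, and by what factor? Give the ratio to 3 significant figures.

Star A is more luminous, by a factor of 4.98.

Star A: M = m − 5 log₁₀ d + 5 = 0.17 − 5·0.9284 + 5 = 0.528
Star B: d = 1/p = 1/0.0240″ = 41.67 pc
Star B: M = m − 5 log₁₀ d + 5 = 5.37 − 5·1.6198 + 5 = 2.271
ΔM = M_A − M_B = 0.528 − (2.271) = -1.743; smaller M is more luminous → Star A.
L ratio = 10^(0.4 |ΔM|) = 10^0.697 = 4.980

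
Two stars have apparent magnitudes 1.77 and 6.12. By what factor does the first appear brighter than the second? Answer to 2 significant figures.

55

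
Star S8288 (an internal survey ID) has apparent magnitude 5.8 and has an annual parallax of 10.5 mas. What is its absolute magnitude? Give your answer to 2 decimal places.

p = 10.5 mas = 0.0105″ → d = 1/p = 95.24 pc
5 log₁₀(d/10 pc) = 5 log₁₀(95.24) − 5 = 4.894
M = m − 5 log₁₀(d/10) = 5.8 − 4.894 = 0.906

M ≈ 0.91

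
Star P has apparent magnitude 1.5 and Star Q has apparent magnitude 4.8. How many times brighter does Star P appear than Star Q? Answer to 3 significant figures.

Δm = 1.5 − (4.8) = -3.3
Flux ratio = 10^(−0.4 Δm) = 10^(−0.4 × -3.3) = 10^1.320 = 20.89

20.9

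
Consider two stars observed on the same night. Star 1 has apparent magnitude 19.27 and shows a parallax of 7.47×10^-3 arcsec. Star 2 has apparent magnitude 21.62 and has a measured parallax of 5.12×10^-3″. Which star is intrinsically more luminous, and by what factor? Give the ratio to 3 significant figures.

Star 1: d = 1/p = 1/7.47×10^-3″ = 133.9 pc
Star 1: M = m − 5 log₁₀ d + 5 = 19.27 − 5·2.1267 + 5 = 13.637
Star 2: d = 1/p = 1/5.12×10^-3″ = 195.3 pc
Star 2: M = m − 5 log₁₀ d + 5 = 21.62 − 5·2.2907 + 5 = 15.166
ΔM = M_1 − M_2 = 13.637 − (15.166) = -1.530; smaller M is more luminous → Star 1.
L ratio = 10^(0.4 |ΔM|) = 10^0.612 = 4.092

Star 1 is more luminous, by a factor of 4.09.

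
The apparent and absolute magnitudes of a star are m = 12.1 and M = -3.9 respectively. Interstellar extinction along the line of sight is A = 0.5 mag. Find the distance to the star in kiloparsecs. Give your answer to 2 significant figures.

m − M = 5 log₁₀(d/10 pc) + A  ⇒  12.1 − (-3.9) − 0.5 = 5 log₁₀(d/10)
15.500 = 5 log₁₀(d/10)
log₁₀ d = (m − M − A)/5 + 1 = 4.1000
d = 10^4.1000 = 12590 pc
= 12.59 kpc

d ≈ 13 kpc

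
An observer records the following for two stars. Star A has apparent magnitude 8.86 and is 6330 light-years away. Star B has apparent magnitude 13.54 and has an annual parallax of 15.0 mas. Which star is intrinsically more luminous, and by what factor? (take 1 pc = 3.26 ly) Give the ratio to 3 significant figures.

Star A is more luminous, by a factor of 63200.

Star A: d = 6330 ly / 3.26 = 1942 pc
Star A: M = m − 5 log₁₀ d + 5 = 8.86 − 5·3.2882 + 5 = -2.581
Star B: p = 15.0 mas = 0.0150″ → d = 1/p = 66.67 pc
Star B: M = m − 5 log₁₀ d + 5 = 13.54 − 5·1.8239 + 5 = 9.420
ΔM = M_A − M_B = -2.581 − (9.420) = -12.001; smaller M is more luminous → Star A.
L ratio = 10^(0.4 |ΔM|) = 10^4.801 = 63180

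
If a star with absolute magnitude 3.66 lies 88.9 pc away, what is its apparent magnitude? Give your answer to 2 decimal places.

m ≈ 8.40

m = M + 5 log₁₀ d − 5 = 3.66 + 5·1.9489 − 5 = 8.405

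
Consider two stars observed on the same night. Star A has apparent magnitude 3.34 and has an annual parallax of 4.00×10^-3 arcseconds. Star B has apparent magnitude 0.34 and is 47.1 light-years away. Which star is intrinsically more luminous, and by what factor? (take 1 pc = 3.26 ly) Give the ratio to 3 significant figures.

Star A is more luminous, by a factor of 18.9.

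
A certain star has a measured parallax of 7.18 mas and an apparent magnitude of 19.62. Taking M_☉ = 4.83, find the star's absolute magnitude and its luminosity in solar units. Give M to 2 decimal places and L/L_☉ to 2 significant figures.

M ≈ 13.90; L/L_☉ ≈ 2.4×10^-4

d = 1/p = 1000/7.18 mas = 139.3 pc
M = m − 5 log₁₀ d + 5 = 19.62 − 5·2.1439 + 5 = 13.901
M − M_☉ = 13.901 − 4.83 = 9.071
L/L_☉ = 10^(−0.4 × 9.071) = 2.354×10^-4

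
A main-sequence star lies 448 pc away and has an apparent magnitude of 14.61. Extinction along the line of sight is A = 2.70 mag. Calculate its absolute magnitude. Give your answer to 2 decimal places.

M ≈ 3.65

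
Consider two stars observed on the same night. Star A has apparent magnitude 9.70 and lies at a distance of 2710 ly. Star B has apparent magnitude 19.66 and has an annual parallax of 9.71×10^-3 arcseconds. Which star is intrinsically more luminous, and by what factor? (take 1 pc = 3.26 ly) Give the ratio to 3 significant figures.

Star A: d = 2710 ly / 3.26 = 831.3 pc
Star A: M = m − 5 log₁₀ d + 5 = 9.70 − 5·2.9198 + 5 = 0.101
Star B: d = 1/p = 1/9.71×10^-3″ = 103.0 pc
Star B: M = m − 5 log₁₀ d + 5 = 19.66 − 5·2.0128 + 5 = 14.596
ΔM = M_A − M_B = 0.101 − (14.596) = -14.495; smaller M is more luminous → Star A.
L ratio = 10^(0.4 |ΔM|) = 10^5.798 = 628000

Star A is more luminous, by a factor of 628000.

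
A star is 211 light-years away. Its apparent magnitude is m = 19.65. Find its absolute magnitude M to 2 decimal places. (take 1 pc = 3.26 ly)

M ≈ 15.59

d = 211 ly / 3.26 = 64.72 pc
5 log₁₀(d/10 pc) = 5 log₁₀(64.72) − 5 = 4.055
M = m − 5 log₁₀(d/10) = 19.65 − 4.055 = 15.595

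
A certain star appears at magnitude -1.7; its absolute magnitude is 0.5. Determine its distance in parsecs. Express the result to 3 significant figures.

d ≈ 3.63 pc

Distance modulus: m − M = -1.7 − (0.5) = -2.200
m − M = 5 log₁₀ d − 5
log₁₀ d = (m − M)/5 + 1 = 0.5600
d = 10^0.5600 = 3.631 pc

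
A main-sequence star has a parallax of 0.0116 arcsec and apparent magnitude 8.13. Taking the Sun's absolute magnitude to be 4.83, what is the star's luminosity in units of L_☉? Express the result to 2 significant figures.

L/L_☉ ≈ 3.6

d = 1/p = 1/0.0116″ = 86.21 pc
M = m − 5 log₁₀ d + 5 = 8.13 − 5·1.9355 + 5 = 3.452
M − M_☉ = 3.452 − 4.83 = -1.378
L/L_☉ = 10^(−0.4 × -1.378) = 3.557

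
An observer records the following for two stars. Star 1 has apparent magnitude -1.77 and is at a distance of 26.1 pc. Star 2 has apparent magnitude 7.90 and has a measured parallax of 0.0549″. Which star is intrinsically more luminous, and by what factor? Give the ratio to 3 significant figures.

Star 1: M = m − 5 log₁₀ d + 5 = -1.77 − 5·1.4166 + 5 = -3.853
Star 2: d = 1/p = 1/0.0549″ = 18.21 pc
Star 2: M = m − 5 log₁₀ d + 5 = 7.90 − 5·1.2604 + 5 = 6.598
ΔM = M_1 − M_2 = -3.853 − (6.598) = -10.451; smaller M is more luminous → Star 1.
L ratio = 10^(0.4 |ΔM|) = 10^4.180 = 15150

Star 1 is more luminous, by a factor of 15200.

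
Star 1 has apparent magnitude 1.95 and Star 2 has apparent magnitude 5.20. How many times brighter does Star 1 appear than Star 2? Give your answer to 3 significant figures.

20.0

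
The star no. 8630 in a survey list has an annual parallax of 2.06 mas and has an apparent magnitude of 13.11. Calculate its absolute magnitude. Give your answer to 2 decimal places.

M ≈ 4.68

p = 2.06 mas = 2.06×10^-3″ → d = 1/p = 485.4 pc
5 log₁₀(d/10 pc) = 5 log₁₀(485.4) − 5 = 8.431
M = m − 5 log₁₀(d/10) = 13.11 − 8.431 = 4.679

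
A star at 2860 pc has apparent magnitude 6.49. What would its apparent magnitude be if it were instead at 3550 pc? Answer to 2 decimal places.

m ≈ 6.96

Flux ∝ 1/d², so Δm = 5 log₁₀(d₂/d₁) = 5 log₁₀(3550/2860) = 0.469
m₂ = m₁ + Δm = 6.49 + (0.469) = 6.959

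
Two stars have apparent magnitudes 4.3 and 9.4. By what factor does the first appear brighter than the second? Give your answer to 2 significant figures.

Δm = 4.3 − (9.4) = -5.1
Flux ratio = 10^(−0.4 Δm) = 10^(−0.4 × -5.1) = 10^2.040 = 109.6

110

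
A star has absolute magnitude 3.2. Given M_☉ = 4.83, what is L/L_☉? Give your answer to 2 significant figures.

L/L_☉ ≈ 4.5

M − M_☉ = 3.2 − 4.83 = -1.630
L/L_☉ = 10^(−0.4 (M − M_☉)) = 10^0.652 = 4.487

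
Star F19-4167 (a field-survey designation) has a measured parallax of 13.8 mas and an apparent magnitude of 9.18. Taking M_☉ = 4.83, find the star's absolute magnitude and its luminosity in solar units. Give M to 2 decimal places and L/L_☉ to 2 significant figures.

d = 1/p = 1000/13.8 mas = 72.46 pc
M = m − 5 log₁₀ d + 5 = 9.18 − 5·1.8601 + 5 = 4.879
M − M_☉ = 4.879 − 4.83 = 0.049
L/L_☉ = 10^(−0.4 × 0.049) = 0.9555

M ≈ 4.88; L/L_☉ ≈ 0.96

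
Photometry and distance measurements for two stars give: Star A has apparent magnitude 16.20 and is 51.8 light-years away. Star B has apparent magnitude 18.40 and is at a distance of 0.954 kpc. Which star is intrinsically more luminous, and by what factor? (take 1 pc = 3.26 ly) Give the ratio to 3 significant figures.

Star A: d = 51.8 ly / 3.26 = 15.89 pc
Star A: M = m − 5 log₁₀ d + 5 = 16.20 − 5·1.2011 + 5 = 15.194
Star B: d = 0.954 kpc = 954.0 pc
Star B: M = m − 5 log₁₀ d + 5 = 18.40 − 5·2.9795 + 5 = 8.502
ΔM = M_A − M_B = 15.194 − (8.502) = 6.692; smaller M is more luminous → Star B.
L ratio = 10^(0.4 |ΔM|) = 10^2.677 = 475.2

Star B is more luminous, by a factor of 475.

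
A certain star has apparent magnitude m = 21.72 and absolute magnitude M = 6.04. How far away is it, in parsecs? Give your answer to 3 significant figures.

d ≈ 13700 pc

μ = m − M = 15.680
m − M = 5 log₁₀ d − 5
log₁₀ d = (m − M)/5 + 1 = 4.1360
d = 10^4.1360 = 13680 pc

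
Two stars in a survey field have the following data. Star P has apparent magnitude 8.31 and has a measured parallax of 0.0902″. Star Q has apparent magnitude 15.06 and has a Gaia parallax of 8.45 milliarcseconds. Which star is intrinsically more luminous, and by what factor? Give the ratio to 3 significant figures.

Star P is more luminous, by a factor of 4.40.

Star P: d = 1/p = 1/0.0902″ = 11.09 pc
Star P: M = m − 5 log₁₀ d + 5 = 8.31 − 5·1.0448 + 5 = 8.086
Star Q: p = 8.45 mas = 8.45×10^-3″ → d = 1/p = 118.3 pc
Star Q: M = m − 5 log₁₀ d + 5 = 15.06 − 5·2.0731 + 5 = 9.694
ΔM = M_P − M_Q = 8.086 − (9.694) = -1.608; smaller M is more luminous → Star P.
L ratio = 10^(0.4 |ΔM|) = 10^0.643 = 4.398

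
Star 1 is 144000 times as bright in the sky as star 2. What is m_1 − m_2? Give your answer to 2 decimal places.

Pogson: Δm = −2.5 log₁₀(ratio) = −2.5 log₁₀(144000) = −2.5 × 5.1584 = -12.896
Star 1 is brighter, so it has the smaller magnitude: the difference is negative.

m_1 − m_2 ≈ -12.90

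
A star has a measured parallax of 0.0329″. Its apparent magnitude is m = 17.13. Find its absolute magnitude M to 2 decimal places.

M ≈ 14.72

d = 1/p = 1/0.0329″ = 30.40 pc
5 log₁₀(d/10 pc) = 5 log₁₀(30.40) − 5 = 2.414
M = m − 5 log₁₀(d/10) = 17.13 − 2.414 = 14.716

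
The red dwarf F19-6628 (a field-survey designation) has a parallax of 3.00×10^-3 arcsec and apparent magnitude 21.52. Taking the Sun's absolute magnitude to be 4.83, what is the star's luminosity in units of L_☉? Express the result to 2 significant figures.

d = 1/p = 1/3.00×10^-3″ = 333.3 pc
M = m − 5 log₁₀ d + 5 = 21.52 − 5·2.5229 + 5 = 13.906
M − M_☉ = 13.906 − 4.83 = 9.076
L/L_☉ = 10^(−0.4 × 9.076) = 2.343×10^-4

L/L_☉ ≈ 2.3×10^-4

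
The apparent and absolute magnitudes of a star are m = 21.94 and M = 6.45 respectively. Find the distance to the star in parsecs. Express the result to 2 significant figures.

d ≈ 13000 pc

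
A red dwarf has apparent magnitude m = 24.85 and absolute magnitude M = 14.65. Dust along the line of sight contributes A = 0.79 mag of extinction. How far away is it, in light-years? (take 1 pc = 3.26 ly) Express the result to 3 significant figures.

m − M = 5 log₁₀(d/10 pc) + A  ⇒  24.85 − (14.65) − 0.79 = 5 log₁₀(d/10)
9.410 = 5 log₁₀(d/10)
log₁₀ d = (m − M − A)/5 + 1 = 2.8820
d = 10^2.8820 = 762.1 pc
= 2484 ly

d ≈ 2480 ly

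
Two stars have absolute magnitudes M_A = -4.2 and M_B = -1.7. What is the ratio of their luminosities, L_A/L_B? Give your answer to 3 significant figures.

L_A/L_B ≈ 10.0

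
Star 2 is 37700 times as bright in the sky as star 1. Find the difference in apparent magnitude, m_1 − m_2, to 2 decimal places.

Pogson: Δm = −2.5 log₁₀(ratio) = −2.5 log₁₀(37700) = −2.5 × 4.5763 = -11.441
Star 2 is brighter so has the smaller magnitude: m_1 − m_2 is positive.

m_1 − m_2 ≈ 11.44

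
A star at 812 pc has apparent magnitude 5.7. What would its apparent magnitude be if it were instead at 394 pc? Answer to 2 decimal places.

m ≈ 4.13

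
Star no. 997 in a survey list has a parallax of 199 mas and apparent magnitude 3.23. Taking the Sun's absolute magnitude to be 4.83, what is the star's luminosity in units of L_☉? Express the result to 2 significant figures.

L/L_☉ ≈ 1.1

d = 1/p = 1000/199 mas = 5.025 pc
M = m − 5 log₁₀ d + 5 = 3.23 − 5·0.7011 + 5 = 4.724
M − M_☉ = 4.724 − 4.83 = -0.106
L/L_☉ = 10^(−0.4 × -0.106) = 1.102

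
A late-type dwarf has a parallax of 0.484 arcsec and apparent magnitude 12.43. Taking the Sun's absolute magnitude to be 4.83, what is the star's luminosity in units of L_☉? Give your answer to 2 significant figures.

L/L_☉ ≈ 3.9×10^-5

d = 1/p = 1/0.484″ = 2.066 pc
M = m − 5 log₁₀ d + 5 = 12.43 − 5·0.3152 + 5 = 15.854
M − M_☉ = 15.854 − 4.83 = 11.024
L/L_☉ = 10^(−0.4 × 11.024) = 3.893×10^-5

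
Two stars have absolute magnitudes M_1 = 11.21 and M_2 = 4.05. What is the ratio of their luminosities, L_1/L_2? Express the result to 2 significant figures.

L_1/L_2 ≈ 1.4×10^-3

ΔM = M_1 − M_2 = 7.16
L_1/L_2 = 10^(−0.4 ΔM) = 10^-2.864 = 1.368×10^-3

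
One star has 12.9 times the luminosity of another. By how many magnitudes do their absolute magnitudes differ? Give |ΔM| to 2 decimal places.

Pogson: ΔM = −2.5 log₁₀(ratio) = −2.5 log₁₀(12.9) = −2.5 × 1.1106 = -2.776

|ΔM| ≈ 2.78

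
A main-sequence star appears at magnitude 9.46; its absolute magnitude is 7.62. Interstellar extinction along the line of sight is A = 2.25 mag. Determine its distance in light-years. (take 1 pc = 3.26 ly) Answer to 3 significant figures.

m − M = 5 log₁₀(d/10 pc) + A  ⇒  9.46 − (7.62) − 2.25 = 5 log₁₀(d/10)
-0.410 = 5 log₁₀(d/10)
log₁₀ d = (m − M − A)/5 + 1 = 0.9180
d = 10^0.9180 = 8.279 pc
= 26.99 ly

d ≈ 27.0 ly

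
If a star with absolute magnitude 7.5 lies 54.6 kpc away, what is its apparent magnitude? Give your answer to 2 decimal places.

m ≈ 26.19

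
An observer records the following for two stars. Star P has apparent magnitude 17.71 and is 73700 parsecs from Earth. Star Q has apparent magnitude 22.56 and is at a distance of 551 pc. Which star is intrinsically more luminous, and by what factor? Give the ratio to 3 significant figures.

Star P is more luminous, by a factor of 1.56×10^6.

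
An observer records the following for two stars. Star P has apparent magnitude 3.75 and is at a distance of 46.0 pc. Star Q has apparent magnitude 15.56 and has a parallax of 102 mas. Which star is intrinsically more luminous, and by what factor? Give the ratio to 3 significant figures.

Star P: M = m − 5 log₁₀ d + 5 = 3.75 − 5·1.6628 + 5 = 0.436
Star Q: p = 102 mas = 0.102″ → d = 1/p = 9.804 pc
Star Q: M = m − 5 log₁₀ d + 5 = 15.56 − 5·0.9914 + 5 = 15.603
ΔM = M_P − M_Q = 0.436 − (15.603) = -15.167; smaller M is more luminous → Star P.
L ratio = 10^(0.4 |ΔM|) = 10^6.067 = 1.166×10^6

Star P is more luminous, by a factor of 1.17×10^6.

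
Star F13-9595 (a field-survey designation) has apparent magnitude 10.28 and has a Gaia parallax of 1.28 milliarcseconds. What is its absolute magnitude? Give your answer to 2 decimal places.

p = 1.28 mas = 1.28×10^-3″ → d = 1/p = 781.2 pc
5 log₁₀(d/10 pc) = 5 log₁₀(781.2) − 5 = 9.464
M = m − 5 log₁₀(d/10) = 10.28 − 9.464 = 0.816

M ≈ 0.82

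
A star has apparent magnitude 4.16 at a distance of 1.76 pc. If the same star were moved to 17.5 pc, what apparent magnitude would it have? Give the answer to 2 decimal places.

Flux ∝ 1/d², so Δm = 5 log₁₀(d₂/d₁) = 5 log₁₀(17.5/1.76) = 4.988
m₂ = m₁ + Δm = 4.16 + (4.988) = 9.148

m ≈ 9.15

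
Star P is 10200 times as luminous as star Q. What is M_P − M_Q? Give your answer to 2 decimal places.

Pogson: ΔM = −2.5 log₁₀(ratio) = −2.5 log₁₀(10200) = −2.5 × 4.0086 = -10.022
Star P is brighter, so it has the smaller magnitude: the difference is negative.

M_P − M_Q ≈ -10.02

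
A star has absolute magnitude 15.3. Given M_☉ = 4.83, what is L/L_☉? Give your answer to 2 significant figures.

L/L_☉ ≈ 6.5×10^-5

M − M_☉ = 15.3 − 4.83 = 10.470
L/L_☉ = 10^(−0.4 (M − M_☉)) = 10^-4.188 = 6.486×10^-5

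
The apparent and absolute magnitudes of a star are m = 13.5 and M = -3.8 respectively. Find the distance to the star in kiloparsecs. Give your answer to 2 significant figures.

d ≈ 29 kpc

Distance modulus: m − M = 13.5 − (-3.8) = 17.300
m − M = 5 log₁₀ d − 5
log₁₀ d = (m − M)/5 + 1 = 4.4600
d = 10^4.4600 = 28840 pc
= 28.84 kpc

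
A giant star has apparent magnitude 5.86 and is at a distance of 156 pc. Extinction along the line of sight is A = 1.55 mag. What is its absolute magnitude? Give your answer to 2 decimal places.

5 log₁₀(d/10 pc) = 5 log₁₀(156.0) − 5 = 5.966
M = m − 5 log₁₀(d/10) − A = 5.86 − 5.966 − 1.55 = -1.656

M ≈ -1.66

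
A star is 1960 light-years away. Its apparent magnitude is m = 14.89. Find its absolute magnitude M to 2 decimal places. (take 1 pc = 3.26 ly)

M ≈ 5.99

d = 1960 ly / 3.26 = 601.2 pc
5 log₁₀(d/10 pc) = 5 log₁₀(601.2) − 5 = 8.895
M = m − 5 log₁₀(d/10) = 14.89 − 8.895 = 5.995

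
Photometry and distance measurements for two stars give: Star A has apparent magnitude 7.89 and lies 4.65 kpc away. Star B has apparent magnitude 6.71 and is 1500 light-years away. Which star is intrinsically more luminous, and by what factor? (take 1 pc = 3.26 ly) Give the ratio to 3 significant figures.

Star A: d = 4.65 kpc = 4650 pc
Star A: M = m − 5 log₁₀ d + 5 = 7.89 − 5·3.6675 + 5 = -5.447
Star B: d = 1500 ly / 3.26 = 460.1 pc
Star B: M = m − 5 log₁₀ d + 5 = 6.71 − 5·2.6629 + 5 = -1.604
ΔM = M_A − M_B = -5.447 − (-1.604) = -3.843; smaller M is more luminous → Star A.
L ratio = 10^(0.4 |ΔM|) = 10^1.537 = 34.45

Star A is more luminous, by a factor of 34.4.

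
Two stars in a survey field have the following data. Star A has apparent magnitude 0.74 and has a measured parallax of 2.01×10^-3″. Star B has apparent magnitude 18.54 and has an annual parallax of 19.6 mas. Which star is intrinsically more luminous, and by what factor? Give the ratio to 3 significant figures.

Star A is more luminous, by a factor of 1.25×10^9.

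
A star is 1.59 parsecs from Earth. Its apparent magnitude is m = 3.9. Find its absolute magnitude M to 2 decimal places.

M ≈ 7.89

5 log₁₀(d/10 pc) = 5 log₁₀(1.590) − 5 = -3.993
M = m − 5 log₁₀(d/10) = 3.9 + 3.993 = 7.893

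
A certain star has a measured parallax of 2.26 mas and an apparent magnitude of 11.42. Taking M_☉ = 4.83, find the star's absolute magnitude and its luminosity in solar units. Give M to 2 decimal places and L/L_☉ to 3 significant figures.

M ≈ 3.19; L/L_☉ ≈ 4.53

d = 1/p = 1000/2.26 mas = 442.5 pc
M = m − 5 log₁₀ d + 5 = 11.42 − 5·2.6459 + 5 = 3.191
M − M_☉ = 3.191 − 4.83 = -1.639
L/L_☉ = 10^(−0.4 × -1.639) = 4.527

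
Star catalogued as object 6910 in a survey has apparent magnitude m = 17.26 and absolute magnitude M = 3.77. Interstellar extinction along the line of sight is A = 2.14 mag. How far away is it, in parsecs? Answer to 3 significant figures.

d ≈ 1860 pc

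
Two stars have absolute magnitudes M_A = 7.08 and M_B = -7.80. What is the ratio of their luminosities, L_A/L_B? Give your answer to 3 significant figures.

ΔM = M_A − M_B = 14.88
L_A/L_B = 10^(−0.4 ΔM) = 10^-5.952 = 1.117×10^-6

L_A/L_B ≈ 1.12×10^-6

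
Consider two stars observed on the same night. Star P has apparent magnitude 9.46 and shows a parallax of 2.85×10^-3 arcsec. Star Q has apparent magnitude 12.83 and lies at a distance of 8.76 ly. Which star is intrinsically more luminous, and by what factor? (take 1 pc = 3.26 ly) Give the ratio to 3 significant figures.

Star P is more luminous, by a factor of 380000.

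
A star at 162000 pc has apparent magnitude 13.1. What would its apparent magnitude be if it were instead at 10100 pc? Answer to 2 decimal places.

Flux ∝ 1/d², so Δm = 5 log₁₀(d₂/d₁) = 5 log₁₀(10100/162000) = -6.026
m₂ = m₁ + Δm = 13.1 + (-6.026) = 7.074

m ≈ 7.07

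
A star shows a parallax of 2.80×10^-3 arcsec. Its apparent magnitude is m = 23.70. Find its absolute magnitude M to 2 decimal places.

d = 1/p = 1/2.80×10^-3″ = 357.1 pc
5 log₁₀(d/10 pc) = 5 log₁₀(357.1) − 5 = 7.764
M = m − 5 log₁₀(d/10) = 23.70 − 7.764 = 15.936

M ≈ 15.94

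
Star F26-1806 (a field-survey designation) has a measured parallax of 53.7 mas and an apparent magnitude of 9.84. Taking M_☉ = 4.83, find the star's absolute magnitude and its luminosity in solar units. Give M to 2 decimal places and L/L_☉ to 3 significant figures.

d = 1/p = 1000/53.7 mas = 18.62 pc
M = m − 5 log₁₀ d + 5 = 9.84 − 5·1.2700 + 5 = 8.490
M − M_☉ = 8.490 − 4.83 = 3.660
L/L_☉ = 10^(−0.4 × 3.660) = 0.03436

M ≈ 8.49; L/L_☉ ≈ 0.0344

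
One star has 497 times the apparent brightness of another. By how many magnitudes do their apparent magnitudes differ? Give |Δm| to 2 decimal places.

|Δm| ≈ 6.74

Pogson: Δm = −2.5 log₁₀(ratio) = −2.5 log₁₀(497) = −2.5 × 2.6964 = -6.741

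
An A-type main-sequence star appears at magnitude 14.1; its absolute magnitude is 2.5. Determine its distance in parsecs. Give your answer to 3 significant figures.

d ≈ 2090 pc

Distance modulus: m − M = 14.1 − (2.5) = 11.600
m − M = 5 log₁₀ d − 5
log₁₀ d = (m − M)/5 + 1 = 3.3200
d = 10^3.3200 = 2089 pc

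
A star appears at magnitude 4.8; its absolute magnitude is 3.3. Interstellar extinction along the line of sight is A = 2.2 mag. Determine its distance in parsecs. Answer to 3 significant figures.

m − M = 5 log₁₀(d/10 pc) + A  ⇒  4.8 − (3.3) − 2.2 = 5 log₁₀(d/10)
-0.700 = 5 log₁₀(d/10)
log₁₀ d = (m − M − A)/5 + 1 = 0.8600
d = 10^0.8600 = 7.244 pc

d ≈ 7.24 pc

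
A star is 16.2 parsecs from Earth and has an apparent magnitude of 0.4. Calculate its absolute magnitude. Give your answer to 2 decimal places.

M ≈ -0.65

5 log₁₀(d/10 pc) = 5 log₁₀(16.20) − 5 = 1.048
M = m − 5 log₁₀(d/10) = 0.4 − 1.048 = -0.648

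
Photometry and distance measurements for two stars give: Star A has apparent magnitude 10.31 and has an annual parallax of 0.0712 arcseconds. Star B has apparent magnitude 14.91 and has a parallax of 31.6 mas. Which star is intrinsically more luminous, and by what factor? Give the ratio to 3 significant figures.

Star A: d = 1/p = 1/0.0712″ = 14.04 pc
Star A: M = m − 5 log₁₀ d + 5 = 10.31 − 5·1.1475 + 5 = 9.572
Star B: p = 31.6 mas = 0.0316″ → d = 1/p = 31.65 pc
Star B: M = m − 5 log₁₀ d + 5 = 14.91 − 5·1.5003 + 5 = 12.408
ΔM = M_A − M_B = 9.572 − (12.408) = -2.836; smaller M is more luminous → Star A.
L ratio = 10^(0.4 |ΔM|) = 10^1.134 = 13.63

Star A is more luminous, by a factor of 13.6.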